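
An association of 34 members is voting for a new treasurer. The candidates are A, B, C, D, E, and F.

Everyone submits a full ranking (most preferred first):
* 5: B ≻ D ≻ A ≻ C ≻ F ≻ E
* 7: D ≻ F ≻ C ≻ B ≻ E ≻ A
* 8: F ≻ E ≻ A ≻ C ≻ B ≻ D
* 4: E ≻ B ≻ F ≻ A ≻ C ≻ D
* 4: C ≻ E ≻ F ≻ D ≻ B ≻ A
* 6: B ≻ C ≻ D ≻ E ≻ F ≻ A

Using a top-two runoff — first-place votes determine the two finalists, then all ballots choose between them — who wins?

F

Round 1 first-place votes: A 0, B 11, C 4, D 7, E 4, F 8. B and F advance.
Runoff: B is ranked above F on 15 ballots, F above B on 19.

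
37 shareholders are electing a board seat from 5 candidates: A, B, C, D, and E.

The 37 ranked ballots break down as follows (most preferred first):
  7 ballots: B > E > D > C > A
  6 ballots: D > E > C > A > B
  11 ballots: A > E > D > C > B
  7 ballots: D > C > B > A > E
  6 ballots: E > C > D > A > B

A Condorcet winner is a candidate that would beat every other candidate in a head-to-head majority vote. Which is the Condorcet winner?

E

E vs A: 19–18
E vs B: 23–14
E vs C: 30–7
E vs D: 24–13
E beats every other candidate.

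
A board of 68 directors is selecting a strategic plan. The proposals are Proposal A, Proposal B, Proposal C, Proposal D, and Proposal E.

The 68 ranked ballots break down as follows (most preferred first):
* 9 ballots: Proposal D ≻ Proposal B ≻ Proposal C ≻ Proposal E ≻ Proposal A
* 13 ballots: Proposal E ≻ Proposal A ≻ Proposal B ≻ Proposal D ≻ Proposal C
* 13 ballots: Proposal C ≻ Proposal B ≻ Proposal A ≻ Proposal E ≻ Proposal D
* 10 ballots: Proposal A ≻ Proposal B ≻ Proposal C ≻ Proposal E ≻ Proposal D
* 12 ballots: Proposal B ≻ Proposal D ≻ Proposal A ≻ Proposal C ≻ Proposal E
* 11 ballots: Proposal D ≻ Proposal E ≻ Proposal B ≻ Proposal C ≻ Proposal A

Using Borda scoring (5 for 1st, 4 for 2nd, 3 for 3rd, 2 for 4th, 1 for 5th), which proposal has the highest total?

Proposal A: 9×1 + 13×4 + 13×3 + 10×5 + 12×3 + 11×1 = 197
Proposal B: 9×4 + 13×3 + 13×4 + 10×4 + 12×5 + 11×3 = 260
Proposal C: 9×3 + 13×1 + 13×5 + 10×3 + 12×2 + 11×2 = 181
Proposal D: 9×5 + 13×2 + 13×1 + 10×1 + 12×4 + 11×5 = 197
Proposal E: 9×2 + 13×5 + 13×2 + 10×2 + 12×1 + 11×4 = 185

Proposal B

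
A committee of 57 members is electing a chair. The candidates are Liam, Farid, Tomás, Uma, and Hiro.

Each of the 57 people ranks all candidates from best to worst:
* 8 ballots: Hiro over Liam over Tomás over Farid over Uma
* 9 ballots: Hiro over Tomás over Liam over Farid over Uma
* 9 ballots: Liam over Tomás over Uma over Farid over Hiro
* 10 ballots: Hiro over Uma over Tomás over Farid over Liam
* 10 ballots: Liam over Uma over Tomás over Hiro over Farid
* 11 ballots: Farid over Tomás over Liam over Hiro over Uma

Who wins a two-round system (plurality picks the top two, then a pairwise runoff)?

Round 1 first-place votes: Liam 19, Farid 11, Tomás 0, Uma 0, Hiro 27. Hiro and Liam advance.
Runoff: Hiro is ranked above Liam on 27 ballots, Liam above Hiro on 30.

Liam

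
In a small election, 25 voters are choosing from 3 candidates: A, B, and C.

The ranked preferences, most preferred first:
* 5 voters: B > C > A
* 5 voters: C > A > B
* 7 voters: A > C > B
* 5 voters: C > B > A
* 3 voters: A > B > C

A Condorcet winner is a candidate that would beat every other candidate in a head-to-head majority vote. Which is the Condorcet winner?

C vs A: 15–10
C vs B: 17–8
C beats every other candidate.

C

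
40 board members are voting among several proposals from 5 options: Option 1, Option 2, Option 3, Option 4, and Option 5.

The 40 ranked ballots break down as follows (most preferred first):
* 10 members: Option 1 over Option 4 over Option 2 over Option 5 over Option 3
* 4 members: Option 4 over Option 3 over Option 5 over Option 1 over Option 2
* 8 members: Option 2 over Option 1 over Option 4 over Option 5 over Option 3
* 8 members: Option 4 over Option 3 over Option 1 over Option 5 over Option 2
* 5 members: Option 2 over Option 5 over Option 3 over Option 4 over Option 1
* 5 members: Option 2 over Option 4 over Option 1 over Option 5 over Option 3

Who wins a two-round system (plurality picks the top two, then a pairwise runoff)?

Option 4

Round 1 first-place votes: Option 1 10, Option 2 18, Option 3 0, Option 4 12, Option 5 0. Option 2 and Option 4 advance.
Runoff: Option 2 is ranked above Option 4 on 18 ballots, Option 4 above Option 2 on 22.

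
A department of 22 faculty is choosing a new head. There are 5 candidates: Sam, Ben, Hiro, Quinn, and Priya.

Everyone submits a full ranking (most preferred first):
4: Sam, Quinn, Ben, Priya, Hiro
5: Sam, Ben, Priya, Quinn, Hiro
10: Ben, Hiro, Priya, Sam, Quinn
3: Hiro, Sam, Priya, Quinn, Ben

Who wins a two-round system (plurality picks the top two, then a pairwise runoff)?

Sam

Round 1 first-place votes: Sam 9, Ben 10, Hiro 3, Quinn 0, Priya 0. Ben and Sam advance.
Runoff: Ben is ranked above Sam on 10 ballots, Sam above Ben on 12.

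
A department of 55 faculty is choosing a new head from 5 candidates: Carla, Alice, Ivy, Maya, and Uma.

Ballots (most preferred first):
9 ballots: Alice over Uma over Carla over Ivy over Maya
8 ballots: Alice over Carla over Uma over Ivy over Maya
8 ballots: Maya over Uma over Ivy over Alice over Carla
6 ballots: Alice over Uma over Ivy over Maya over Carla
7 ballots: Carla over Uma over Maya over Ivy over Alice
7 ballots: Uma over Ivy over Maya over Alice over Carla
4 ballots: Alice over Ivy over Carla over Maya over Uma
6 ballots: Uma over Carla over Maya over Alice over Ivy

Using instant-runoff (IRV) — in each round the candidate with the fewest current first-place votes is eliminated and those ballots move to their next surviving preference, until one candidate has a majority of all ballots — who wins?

Uma

Round 1: Carla 7, Alice 27, Ivy 0, Maya 8, Uma 13. Ivy eliminated.
Round 2: Carla 7, Alice 27, Maya 8, Uma 13. Carla eliminated.
Round 3: Alice 27, Maya 8, Uma 20. Maya eliminated.
Round 4: Alice 27, Uma 28. Uma has a majority (≥28).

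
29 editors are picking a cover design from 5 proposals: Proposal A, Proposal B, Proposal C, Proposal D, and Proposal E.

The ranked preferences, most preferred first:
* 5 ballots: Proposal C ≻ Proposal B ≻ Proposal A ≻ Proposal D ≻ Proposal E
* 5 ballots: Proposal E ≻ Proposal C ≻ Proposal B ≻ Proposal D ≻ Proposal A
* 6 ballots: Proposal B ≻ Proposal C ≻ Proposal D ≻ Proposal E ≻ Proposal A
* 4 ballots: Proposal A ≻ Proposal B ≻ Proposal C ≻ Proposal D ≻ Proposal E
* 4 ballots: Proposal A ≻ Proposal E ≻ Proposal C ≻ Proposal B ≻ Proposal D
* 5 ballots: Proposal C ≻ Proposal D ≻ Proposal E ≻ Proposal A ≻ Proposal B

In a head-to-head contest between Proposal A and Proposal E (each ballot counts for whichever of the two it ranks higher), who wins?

Proposal E

Proposal A is ranked above Proposal E on 13 ballots; Proposal E above Proposal A on 16.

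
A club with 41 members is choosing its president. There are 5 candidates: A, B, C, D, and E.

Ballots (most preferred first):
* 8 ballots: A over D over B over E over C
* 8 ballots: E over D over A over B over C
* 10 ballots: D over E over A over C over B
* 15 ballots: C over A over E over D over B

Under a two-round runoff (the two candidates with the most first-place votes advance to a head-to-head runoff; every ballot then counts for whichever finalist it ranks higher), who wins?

D

Round 1 first-place votes: A 8, B 0, C 15, D 10, E 8. C and D advance.
Runoff: C is ranked above D on 15 ballots, D above C on 26.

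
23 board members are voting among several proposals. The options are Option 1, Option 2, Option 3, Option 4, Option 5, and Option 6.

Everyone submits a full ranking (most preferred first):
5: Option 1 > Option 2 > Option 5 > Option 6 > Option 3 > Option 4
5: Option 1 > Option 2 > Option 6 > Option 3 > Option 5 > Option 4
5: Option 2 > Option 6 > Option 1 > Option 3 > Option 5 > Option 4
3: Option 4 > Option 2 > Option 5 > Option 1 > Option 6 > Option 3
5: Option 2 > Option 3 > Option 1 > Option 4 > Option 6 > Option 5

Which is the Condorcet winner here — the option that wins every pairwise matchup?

Option 2

Option 2 vs Option 1: 13–10
Option 2 vs Option 3: 23–0
Option 2 vs Option 4: 20–3
Option 2 vs Option 5: 23–0
Option 2 vs Option 6: 23–0
Option 2 beats every other option.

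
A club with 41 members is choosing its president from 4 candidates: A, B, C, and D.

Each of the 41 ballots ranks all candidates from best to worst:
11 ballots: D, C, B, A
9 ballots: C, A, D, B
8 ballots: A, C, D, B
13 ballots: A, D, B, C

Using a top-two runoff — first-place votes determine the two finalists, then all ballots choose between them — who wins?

A

Round 1 first-place votes: A 21, B 0, C 9, D 11. A and D advance.
Runoff: A is ranked above D on 30 ballots, D above A on 11.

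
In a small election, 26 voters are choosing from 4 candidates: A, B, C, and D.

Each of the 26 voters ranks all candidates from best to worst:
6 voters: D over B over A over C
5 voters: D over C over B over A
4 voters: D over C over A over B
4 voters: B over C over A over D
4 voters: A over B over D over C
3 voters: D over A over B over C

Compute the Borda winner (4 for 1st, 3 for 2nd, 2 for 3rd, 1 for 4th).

A: 6×2 + 5×1 + 4×2 + 4×2 + 4×4 + 3×3 = 58
B: 6×3 + 5×2 + 4×1 + 4×4 + 4×3 + 3×2 = 66
C: 6×1 + 5×3 + 4×3 + 4×3 + 4×1 + 3×1 = 52
D: 6×4 + 5×4 + 4×4 + 4×1 + 4×2 + 3×4 = 84

D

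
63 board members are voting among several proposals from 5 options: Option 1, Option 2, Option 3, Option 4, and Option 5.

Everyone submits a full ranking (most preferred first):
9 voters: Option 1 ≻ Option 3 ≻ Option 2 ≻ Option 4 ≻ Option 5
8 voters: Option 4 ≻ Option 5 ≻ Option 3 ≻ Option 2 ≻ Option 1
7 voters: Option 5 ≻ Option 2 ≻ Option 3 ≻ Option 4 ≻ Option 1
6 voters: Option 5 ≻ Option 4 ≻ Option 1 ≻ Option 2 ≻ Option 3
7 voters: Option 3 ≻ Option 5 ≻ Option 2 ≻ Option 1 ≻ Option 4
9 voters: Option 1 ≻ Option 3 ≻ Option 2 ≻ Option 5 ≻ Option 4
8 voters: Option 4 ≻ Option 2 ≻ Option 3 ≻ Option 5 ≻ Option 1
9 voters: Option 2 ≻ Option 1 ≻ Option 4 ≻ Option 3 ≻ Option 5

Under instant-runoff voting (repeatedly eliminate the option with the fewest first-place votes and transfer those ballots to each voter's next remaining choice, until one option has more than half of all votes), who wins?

Option 5

Round 1: Option 1 18, Option 2 9, Option 3 7, Option 4 16, Option 5 13. Option 3 eliminated.
Round 2: Option 1 18, Option 2 9, Option 4 16, Option 5 20. Option 2 eliminated.
Round 3: Option 1 27, Option 4 16, Option 5 20. Option 4 eliminated.
Round 4: Option 1 27, Option 5 36. Option 5 has a majority (≥32).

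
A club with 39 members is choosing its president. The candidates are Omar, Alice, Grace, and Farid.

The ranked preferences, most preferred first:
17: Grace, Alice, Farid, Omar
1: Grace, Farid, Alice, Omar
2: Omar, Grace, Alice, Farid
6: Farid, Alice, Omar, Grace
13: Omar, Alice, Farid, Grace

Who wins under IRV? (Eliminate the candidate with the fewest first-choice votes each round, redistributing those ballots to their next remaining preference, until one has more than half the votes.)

Omar

Round 1: Omar 15, Alice 0, Grace 18, Farid 6. Alice eliminated.
Round 2: Omar 15, Grace 18, Farid 6. Farid eliminated.
Round 3: Omar 21, Grace 18. Omar has a majority (≥20).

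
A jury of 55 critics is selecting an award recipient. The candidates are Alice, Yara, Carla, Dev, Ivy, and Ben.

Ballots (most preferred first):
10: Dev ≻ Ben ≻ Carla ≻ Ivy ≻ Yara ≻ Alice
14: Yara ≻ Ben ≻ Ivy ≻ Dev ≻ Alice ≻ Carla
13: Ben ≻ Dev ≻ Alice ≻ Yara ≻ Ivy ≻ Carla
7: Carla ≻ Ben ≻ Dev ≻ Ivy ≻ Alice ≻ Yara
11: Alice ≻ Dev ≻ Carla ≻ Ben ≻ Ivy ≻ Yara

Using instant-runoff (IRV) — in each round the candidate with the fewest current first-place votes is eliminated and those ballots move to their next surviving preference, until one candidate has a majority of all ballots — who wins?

Ben

Round 1: Alice 11, Yara 14, Carla 7, Dev 10, Ivy 0, Ben 13. Ivy eliminated.
Round 2: Alice 11, Yara 14, Carla 7, Dev 10, Ben 13. Carla eliminated.
Round 3: Alice 11, Yara 14, Dev 10, Ben 20. Dev eliminated.
Round 4: Alice 11, Yara 14, Ben 30. Ben has a majority (≥28).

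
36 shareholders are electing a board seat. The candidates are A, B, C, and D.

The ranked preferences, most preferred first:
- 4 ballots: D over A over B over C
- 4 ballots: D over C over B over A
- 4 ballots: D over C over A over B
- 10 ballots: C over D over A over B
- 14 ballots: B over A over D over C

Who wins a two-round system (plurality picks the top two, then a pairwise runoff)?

D

Round 1 first-place votes: A 0, B 14, C 10, D 12. B and D advance.
Runoff: B is ranked above D on 14 ballots, D above B on 22.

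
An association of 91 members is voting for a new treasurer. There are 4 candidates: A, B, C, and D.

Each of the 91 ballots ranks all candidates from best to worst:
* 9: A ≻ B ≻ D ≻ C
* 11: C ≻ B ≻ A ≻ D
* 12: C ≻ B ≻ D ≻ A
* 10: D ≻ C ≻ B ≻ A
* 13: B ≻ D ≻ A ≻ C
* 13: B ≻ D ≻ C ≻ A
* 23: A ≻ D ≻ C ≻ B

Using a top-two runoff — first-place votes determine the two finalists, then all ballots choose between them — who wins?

Round 1 first-place votes: A 32, B 26, C 23, D 10. A and B advance.
Runoff: A is ranked above B on 32 ballots, B above A on 59.

B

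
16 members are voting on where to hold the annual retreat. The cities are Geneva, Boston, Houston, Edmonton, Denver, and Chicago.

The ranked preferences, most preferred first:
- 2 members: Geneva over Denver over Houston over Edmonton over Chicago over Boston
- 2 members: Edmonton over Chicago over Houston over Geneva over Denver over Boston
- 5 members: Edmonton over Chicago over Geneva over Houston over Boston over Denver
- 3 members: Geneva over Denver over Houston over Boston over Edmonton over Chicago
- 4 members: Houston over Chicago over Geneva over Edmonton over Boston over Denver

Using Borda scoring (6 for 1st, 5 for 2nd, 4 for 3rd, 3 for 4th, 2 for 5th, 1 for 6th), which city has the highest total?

Geneva

Geneva: 2×6 + 2×3 + 5×4 + 3×6 + 4×4 = 72
Boston: 2×1 + 2×1 + 5×2 + 3×3 + 4×2 = 31
Houston: 2×4 + 2×4 + 5×3 + 3×4 + 4×6 = 67
Edmonton: 2×3 + 2×6 + 5×6 + 3×2 + 4×3 = 66
Denver: 2×5 + 2×2 + 5×1 + 3×5 + 4×1 = 38
Chicago: 2×2 + 2×5 + 5×5 + 3×1 + 4×5 = 62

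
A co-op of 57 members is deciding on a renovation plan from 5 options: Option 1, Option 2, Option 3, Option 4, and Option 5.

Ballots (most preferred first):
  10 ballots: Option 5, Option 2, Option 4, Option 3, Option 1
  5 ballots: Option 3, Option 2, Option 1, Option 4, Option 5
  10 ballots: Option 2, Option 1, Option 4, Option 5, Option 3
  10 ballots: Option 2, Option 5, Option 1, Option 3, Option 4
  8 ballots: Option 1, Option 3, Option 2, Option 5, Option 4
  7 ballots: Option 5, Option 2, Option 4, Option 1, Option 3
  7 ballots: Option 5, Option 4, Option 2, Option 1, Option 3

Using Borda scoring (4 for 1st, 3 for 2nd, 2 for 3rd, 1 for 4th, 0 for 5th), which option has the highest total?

Option 1: 10×0 + 5×2 + 10×3 + 10×2 + 8×4 + 7×1 + 7×1 = 106
Option 2: 10×3 + 5×3 + 10×4 + 10×4 + 8×2 + 7×3 + 7×2 = 176
Option 3: 10×1 + 5×4 + 10×0 + 10×1 + 8×3 + 7×0 + 7×0 = 64
Option 4: 10×2 + 5×1 + 10×2 + 10×0 + 8×0 + 7×2 + 7×3 = 80
Option 5: 10×4 + 5×0 + 10×1 + 10×3 + 8×1 + 7×4 + 7×4 = 144

Option 2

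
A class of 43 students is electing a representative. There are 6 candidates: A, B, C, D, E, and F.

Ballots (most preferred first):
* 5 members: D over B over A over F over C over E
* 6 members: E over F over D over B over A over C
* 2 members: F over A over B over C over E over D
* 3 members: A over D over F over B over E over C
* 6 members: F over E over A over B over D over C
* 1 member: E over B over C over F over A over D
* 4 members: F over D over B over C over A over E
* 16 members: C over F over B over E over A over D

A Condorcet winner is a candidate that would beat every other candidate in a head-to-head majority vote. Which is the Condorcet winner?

F vs A: 35–8
F vs B: 37–6
F vs C: 26–17
F vs D: 35–8
F vs E: 36–7
F beats every other candidate.

F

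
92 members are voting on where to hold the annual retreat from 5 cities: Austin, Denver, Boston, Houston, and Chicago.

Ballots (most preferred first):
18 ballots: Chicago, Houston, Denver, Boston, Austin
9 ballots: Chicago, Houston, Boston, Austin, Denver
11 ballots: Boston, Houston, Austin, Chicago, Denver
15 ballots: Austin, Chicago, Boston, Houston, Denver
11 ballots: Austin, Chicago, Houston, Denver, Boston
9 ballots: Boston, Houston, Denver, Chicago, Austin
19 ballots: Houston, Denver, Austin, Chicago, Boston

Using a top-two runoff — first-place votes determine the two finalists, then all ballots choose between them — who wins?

Austin

Round 1 first-place votes: Austin 26, Denver 0, Boston 20, Houston 19, Chicago 27. Chicago and Austin advance.
Runoff: Chicago is ranked above Austin on 36 ballots, Austin above Chicago on 56.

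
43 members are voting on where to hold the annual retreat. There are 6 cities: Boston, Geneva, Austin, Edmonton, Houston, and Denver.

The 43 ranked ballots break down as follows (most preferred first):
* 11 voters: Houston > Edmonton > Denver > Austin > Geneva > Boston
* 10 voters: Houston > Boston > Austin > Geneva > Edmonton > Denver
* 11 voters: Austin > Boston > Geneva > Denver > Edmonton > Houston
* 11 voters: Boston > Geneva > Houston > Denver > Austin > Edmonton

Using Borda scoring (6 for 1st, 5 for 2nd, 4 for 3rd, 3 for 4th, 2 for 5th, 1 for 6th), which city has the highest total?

Boston

Boston: 11×1 + 10×5 + 11×5 + 11×6 = 182
Geneva: 11×2 + 10×3 + 11×4 + 11×5 = 151
Austin: 11×3 + 10×4 + 11×6 + 11×2 = 161
Edmonton: 11×5 + 10×2 + 11×2 + 11×1 = 108
Houston: 11×6 + 10×6 + 11×1 + 11×4 = 181
Denver: 11×4 + 10×1 + 11×3 + 11×3 = 120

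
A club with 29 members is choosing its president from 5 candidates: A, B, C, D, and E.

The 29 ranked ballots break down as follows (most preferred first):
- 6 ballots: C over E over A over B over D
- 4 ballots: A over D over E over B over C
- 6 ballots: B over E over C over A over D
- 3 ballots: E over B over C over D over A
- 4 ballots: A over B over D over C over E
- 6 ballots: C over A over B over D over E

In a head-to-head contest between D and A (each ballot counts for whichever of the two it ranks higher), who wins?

D is ranked above A on 3 ballots; A above D on 26.

A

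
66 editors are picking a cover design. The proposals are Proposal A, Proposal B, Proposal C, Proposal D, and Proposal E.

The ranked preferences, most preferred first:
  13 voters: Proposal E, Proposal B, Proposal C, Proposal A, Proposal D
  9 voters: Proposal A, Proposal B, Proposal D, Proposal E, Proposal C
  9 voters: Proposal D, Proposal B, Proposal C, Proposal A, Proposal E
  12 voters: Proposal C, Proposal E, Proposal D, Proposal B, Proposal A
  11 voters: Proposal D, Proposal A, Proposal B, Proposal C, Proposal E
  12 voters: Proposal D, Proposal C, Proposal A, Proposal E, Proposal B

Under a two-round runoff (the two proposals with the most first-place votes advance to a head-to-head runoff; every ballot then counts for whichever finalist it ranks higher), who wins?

Round 1 first-place votes: Proposal A 9, Proposal B 0, Proposal C 12, Proposal D 32, Proposal E 13. Proposal D and Proposal E advance.
Runoff: Proposal D is ranked above Proposal E on 41 ballots, Proposal E above Proposal D on 25.

Proposal D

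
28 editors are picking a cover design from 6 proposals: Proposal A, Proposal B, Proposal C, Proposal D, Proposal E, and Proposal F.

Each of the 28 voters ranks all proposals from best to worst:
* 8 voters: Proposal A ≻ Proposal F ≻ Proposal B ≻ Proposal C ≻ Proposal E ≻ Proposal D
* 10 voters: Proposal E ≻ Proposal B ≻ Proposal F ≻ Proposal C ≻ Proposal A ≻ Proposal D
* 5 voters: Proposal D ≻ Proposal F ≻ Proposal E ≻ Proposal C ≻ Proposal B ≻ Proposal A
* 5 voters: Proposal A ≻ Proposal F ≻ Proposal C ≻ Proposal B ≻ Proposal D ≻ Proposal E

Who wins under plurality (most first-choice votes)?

Proposal A

First-place votes: Proposal A 13, Proposal B 0, Proposal C 0, Proposal D 5, Proposal E 10, Proposal F 0.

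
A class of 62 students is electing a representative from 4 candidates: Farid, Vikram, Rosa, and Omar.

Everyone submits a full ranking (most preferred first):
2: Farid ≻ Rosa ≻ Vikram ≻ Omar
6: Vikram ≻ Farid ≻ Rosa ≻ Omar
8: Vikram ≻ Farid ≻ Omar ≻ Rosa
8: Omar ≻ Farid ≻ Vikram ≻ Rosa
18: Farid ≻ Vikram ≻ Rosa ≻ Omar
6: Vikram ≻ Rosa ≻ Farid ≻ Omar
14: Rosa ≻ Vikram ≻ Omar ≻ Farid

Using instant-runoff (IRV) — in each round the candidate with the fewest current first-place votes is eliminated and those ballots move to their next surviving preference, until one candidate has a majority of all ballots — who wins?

Round 1: Farid 20, Vikram 20, Rosa 14, Omar 8. Omar eliminated.
Round 2: Farid 28, Vikram 20, Rosa 14. Rosa eliminated.
Round 3: Farid 28, Vikram 34. Vikram has a majority (≥32).

Vikram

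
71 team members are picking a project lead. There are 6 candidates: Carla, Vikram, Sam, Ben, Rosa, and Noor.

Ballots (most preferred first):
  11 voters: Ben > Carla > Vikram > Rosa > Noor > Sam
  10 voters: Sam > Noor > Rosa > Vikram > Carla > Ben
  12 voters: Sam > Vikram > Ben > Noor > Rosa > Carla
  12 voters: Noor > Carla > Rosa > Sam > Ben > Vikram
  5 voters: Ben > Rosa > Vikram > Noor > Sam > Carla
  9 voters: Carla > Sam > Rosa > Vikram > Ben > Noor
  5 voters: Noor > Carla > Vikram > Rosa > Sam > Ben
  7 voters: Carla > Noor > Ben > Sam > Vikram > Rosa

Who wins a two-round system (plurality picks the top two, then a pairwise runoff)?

Round 1 first-place votes: Carla 16, Vikram 0, Sam 22, Ben 16, Rosa 0, Noor 17. Sam and Noor advance.
Runoff: Sam is ranked above Noor on 31 ballots, Noor above Sam on 40.

Noor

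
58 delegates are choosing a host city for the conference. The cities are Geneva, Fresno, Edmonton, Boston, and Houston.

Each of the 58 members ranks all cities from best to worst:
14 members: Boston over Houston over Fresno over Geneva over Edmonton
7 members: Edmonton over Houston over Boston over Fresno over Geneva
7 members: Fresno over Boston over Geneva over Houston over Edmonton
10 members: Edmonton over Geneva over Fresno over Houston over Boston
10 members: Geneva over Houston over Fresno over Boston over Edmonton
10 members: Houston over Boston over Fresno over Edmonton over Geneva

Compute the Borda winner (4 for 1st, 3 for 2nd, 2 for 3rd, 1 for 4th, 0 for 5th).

Houston

Geneva: 14×1 + 7×0 + 7×2 + 10×3 + 10×4 + 10×0 = 98
Fresno: 14×2 + 7×1 + 7×4 + 10×2 + 10×2 + 10×2 = 123
Edmonton: 14×0 + 7×4 + 7×0 + 10×4 + 10×0 + 10×1 = 78
Boston: 14×4 + 7×2 + 7×3 + 10×0 + 10×1 + 10×3 = 131
Houston: 14×3 + 7×3 + 7×1 + 10×1 + 10×3 + 10×4 = 150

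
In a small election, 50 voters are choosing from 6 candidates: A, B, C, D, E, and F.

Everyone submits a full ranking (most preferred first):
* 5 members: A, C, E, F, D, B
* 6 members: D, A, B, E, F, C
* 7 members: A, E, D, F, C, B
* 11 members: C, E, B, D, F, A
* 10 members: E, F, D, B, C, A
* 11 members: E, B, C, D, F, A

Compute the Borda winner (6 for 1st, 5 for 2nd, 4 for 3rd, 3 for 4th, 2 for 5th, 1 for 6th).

A: 5×6 + 6×5 + 7×6 + 11×1 + 10×1 + 11×1 = 134
B: 5×1 + 6×4 + 7×1 + 11×4 + 10×3 + 11×5 = 165
C: 5×5 + 6×1 + 7×2 + 11×6 + 10×2 + 11×4 = 175
D: 5×2 + 6×6 + 7×4 + 11×3 + 10×4 + 11×3 = 180
E: 5×4 + 6×3 + 7×5 + 11×5 + 10×6 + 11×6 = 254
F: 5×3 + 6×2 + 7×3 + 11×2 + 10×5 + 11×2 = 142

E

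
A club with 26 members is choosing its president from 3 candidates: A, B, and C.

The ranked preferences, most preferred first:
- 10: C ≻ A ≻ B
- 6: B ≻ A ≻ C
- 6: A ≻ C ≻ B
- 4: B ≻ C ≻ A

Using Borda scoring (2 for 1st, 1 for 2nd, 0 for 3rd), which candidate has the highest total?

A: 10×1 + 6×1 + 6×2 + 4×0 = 28
B: 10×0 + 6×2 + 6×0 + 4×2 = 20
C: 10×2 + 6×0 + 6×1 + 4×1 = 30

C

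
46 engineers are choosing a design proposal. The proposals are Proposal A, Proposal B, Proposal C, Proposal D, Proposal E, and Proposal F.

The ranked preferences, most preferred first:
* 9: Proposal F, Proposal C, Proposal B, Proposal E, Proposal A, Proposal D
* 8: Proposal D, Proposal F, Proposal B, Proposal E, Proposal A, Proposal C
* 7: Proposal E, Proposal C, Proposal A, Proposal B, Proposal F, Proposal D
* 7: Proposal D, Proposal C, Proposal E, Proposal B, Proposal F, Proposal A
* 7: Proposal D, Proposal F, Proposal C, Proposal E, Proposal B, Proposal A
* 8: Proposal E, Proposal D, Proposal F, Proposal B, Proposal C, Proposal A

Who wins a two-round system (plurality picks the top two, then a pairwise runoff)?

Proposal E

Round 1 first-place votes: Proposal A 0, Proposal B 0, Proposal C 0, Proposal D 22, Proposal E 15, Proposal F 9. Proposal D and Proposal E advance.
Runoff: Proposal D is ranked above Proposal E on 22 ballots, Proposal E above Proposal D on 24.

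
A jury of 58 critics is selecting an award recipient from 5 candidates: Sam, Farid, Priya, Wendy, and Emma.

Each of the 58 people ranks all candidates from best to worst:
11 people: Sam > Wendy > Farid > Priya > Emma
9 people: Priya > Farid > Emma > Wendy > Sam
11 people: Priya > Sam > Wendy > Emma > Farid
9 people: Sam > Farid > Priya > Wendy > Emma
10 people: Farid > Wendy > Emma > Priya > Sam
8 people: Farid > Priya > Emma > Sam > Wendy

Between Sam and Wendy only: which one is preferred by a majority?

Sam

Sam is ranked above Wendy on 39 ballots; Wendy above Sam on 19.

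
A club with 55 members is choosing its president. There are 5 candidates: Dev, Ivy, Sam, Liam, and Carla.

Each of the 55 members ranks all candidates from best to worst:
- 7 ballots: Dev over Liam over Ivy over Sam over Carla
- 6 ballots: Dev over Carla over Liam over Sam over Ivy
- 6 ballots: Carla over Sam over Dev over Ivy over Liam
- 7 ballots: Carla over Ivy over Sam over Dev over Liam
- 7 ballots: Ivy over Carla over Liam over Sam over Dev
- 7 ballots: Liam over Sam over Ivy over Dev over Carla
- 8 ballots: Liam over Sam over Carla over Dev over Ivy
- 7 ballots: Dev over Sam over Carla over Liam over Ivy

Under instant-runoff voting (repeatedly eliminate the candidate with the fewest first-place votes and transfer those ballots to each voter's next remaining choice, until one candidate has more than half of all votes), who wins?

Round 1: Dev 20, Ivy 7, Sam 0, Liam 15, Carla 13. Sam eliminated.
Round 2: Dev 20, Ivy 7, Liam 15, Carla 13. Ivy eliminated.
Round 3: Dev 20, Liam 15, Carla 20. Liam eliminated.
Round 4: Dev 27, Carla 28. Carla has a majority (≥28).

Carla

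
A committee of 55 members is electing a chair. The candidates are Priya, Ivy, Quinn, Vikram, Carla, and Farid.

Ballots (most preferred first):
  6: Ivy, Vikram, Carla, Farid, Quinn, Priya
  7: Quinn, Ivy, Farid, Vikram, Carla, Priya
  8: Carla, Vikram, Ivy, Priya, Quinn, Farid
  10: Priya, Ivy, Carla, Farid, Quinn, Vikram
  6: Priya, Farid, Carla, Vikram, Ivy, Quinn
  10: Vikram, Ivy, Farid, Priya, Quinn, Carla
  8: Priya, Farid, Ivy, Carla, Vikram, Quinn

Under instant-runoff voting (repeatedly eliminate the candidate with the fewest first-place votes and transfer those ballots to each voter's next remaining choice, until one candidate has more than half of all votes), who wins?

Vikram

Round 1: Priya 24, Ivy 6, Quinn 7, Vikram 10, Carla 8, Farid 0. Farid eliminated.
Round 2: Priya 24, Ivy 6, Quinn 7, Vikram 10, Carla 8. Ivy eliminated.
Round 3: Priya 24, Quinn 7, Vikram 16, Carla 8. Quinn eliminated.
Round 4: Priya 24, Vikram 23, Carla 8. Carla eliminated.
Round 5: Priya 24, Vikram 31. Vikram has a majority (≥28).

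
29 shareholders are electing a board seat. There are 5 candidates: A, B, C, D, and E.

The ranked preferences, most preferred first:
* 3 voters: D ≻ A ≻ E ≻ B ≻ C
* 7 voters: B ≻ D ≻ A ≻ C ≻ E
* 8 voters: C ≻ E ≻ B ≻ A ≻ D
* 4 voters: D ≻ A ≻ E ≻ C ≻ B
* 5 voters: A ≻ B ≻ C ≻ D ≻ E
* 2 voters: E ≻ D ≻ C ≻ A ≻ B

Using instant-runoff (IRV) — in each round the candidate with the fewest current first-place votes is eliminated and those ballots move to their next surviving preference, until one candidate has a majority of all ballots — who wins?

B

Round 1: A 5, B 7, C 8, D 7, E 2. E eliminated.
Round 2: A 5, B 7, C 8, D 9. A eliminated.
Round 3: B 12, C 8, D 9. C eliminated.
Round 4: B 20, D 9. B has a majority (≥15).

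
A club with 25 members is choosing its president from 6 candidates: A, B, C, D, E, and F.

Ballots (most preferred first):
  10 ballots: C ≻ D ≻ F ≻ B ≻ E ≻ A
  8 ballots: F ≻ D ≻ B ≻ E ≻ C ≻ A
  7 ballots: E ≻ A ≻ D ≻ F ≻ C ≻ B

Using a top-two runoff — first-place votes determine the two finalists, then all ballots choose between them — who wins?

Round 1 first-place votes: A 0, B 0, C 10, D 0, E 7, F 8. C and F advance.
Runoff: C is ranked above F on 10 ballots, F above C on 15.

F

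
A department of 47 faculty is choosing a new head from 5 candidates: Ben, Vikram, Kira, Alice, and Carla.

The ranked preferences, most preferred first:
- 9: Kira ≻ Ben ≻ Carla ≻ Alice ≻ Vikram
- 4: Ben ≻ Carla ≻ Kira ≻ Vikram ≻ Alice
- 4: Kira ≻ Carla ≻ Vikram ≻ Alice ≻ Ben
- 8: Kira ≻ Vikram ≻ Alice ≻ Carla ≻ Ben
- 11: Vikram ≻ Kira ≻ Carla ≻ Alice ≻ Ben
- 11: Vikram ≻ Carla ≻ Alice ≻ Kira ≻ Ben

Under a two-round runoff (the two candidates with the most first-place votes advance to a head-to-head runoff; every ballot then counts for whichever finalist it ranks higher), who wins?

Round 1 first-place votes: Ben 4, Vikram 22, Kira 21, Alice 0, Carla 0. Vikram and Kira advance.
Runoff: Vikram is ranked above Kira on 22 ballots, Kira above Vikram on 25.

Kira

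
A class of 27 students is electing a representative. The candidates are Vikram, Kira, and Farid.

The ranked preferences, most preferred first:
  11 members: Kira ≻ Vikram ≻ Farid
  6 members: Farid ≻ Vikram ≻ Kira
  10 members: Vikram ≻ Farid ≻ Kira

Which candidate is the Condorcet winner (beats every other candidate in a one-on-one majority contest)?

Vikram

Vikram vs Kira: 16–11
Vikram vs Farid: 21–6
Vikram beats every other candidate.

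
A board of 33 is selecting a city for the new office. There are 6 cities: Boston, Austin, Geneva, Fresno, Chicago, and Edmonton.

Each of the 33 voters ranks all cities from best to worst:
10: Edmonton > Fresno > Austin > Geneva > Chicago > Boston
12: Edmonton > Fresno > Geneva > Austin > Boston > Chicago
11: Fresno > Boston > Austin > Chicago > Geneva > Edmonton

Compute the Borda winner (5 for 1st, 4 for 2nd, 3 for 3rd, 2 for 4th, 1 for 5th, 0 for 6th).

Boston: 10×0 + 12×1 + 11×4 = 56
Austin: 10×3 + 12×2 + 11×3 = 87
Geneva: 10×2 + 12×3 + 11×1 = 67
Fresno: 10×4 + 12×4 + 11×5 = 143
Chicago: 10×1 + 12×0 + 11×2 = 32
Edmonton: 10×5 + 12×5 + 11×0 = 110

Fresno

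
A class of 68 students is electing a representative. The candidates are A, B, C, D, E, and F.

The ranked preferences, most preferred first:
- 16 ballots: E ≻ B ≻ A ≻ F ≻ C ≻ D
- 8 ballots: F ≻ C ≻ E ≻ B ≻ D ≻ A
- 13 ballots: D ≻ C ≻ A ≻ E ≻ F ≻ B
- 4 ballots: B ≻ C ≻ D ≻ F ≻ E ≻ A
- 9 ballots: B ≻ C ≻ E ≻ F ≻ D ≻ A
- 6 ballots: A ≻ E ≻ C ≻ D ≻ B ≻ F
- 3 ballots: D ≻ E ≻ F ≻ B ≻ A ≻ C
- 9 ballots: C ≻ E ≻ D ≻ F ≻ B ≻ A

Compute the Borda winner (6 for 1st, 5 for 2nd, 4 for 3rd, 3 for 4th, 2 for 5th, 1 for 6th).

A: 16×4 + 8×1 + 13×4 + 4×1 + 9×1 + 6×6 + 3×2 + 9×1 = 188
B: 16×5 + 8×3 + 13×1 + 4×6 + 9×6 + 6×2 + 3×3 + 9×2 = 234
C: 16×2 + 8×5 + 13×5 + 4×5 + 9×5 + 6×4 + 3×1 + 9×6 = 283
D: 16×1 + 8×2 + 13×6 + 4×4 + 9×2 + 6×3 + 3×6 + 9×4 = 216
E: 16×6 + 8×4 + 13×3 + 4×2 + 9×4 + 6×5 + 3×5 + 9×5 = 301
F: 16×3 + 8×6 + 13×2 + 4×3 + 9×3 + 6×1 + 3×4 + 9×3 = 206

E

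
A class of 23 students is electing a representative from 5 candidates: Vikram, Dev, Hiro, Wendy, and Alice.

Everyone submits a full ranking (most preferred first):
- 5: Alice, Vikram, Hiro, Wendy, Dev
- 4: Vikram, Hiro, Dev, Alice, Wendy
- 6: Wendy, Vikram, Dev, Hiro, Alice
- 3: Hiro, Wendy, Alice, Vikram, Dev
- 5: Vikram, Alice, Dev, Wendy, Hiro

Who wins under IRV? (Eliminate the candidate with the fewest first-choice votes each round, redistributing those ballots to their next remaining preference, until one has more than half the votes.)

Vikram

Round 1: Vikram 9, Dev 0, Hiro 3, Wendy 6, Alice 5. Dev eliminated.
Round 2: Vikram 9, Hiro 3, Wendy 6, Alice 5. Hiro eliminated.
Round 3: Vikram 9, Wendy 9, Alice 5. Alice eliminated.
Round 4: Vikram 14, Wendy 9. Vikram has a majority (≥12).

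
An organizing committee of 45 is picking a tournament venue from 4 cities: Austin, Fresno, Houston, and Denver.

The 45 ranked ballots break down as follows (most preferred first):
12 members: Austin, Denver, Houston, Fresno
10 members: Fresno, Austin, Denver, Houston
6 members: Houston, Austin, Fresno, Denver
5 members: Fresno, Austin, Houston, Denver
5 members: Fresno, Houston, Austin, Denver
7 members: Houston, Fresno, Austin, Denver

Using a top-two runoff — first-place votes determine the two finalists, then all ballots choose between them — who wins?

Houston

Round 1 first-place votes: Austin 12, Fresno 20, Houston 13, Denver 0. Fresno and Houston advance.
Runoff: Fresno is ranked above Houston on 20 ballots, Houston above Fresno on 25.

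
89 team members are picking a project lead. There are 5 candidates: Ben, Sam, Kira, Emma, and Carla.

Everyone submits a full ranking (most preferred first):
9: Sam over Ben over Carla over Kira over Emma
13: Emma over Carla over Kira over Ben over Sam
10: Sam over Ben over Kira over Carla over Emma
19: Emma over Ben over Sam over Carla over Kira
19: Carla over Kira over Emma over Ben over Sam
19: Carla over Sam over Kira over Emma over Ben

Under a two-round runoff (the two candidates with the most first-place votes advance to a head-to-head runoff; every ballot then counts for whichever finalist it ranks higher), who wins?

Carla

Round 1 first-place votes: Ben 0, Sam 19, Kira 0, Emma 32, Carla 38. Carla and Emma advance.
Runoff: Carla is ranked above Emma on 57 ballots, Emma above Carla on 32.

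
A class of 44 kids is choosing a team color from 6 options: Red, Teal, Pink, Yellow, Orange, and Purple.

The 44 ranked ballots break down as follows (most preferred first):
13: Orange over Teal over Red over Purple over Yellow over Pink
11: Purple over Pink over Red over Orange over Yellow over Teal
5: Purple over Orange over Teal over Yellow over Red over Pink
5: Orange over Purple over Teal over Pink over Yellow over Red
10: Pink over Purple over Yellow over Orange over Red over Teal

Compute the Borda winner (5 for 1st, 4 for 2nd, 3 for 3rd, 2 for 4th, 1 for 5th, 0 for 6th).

Red: 13×3 + 11×3 + 5×1 + 5×0 + 10×1 = 87
Teal: 13×4 + 11×0 + 5×3 + 5×3 + 10×0 = 82
Pink: 13×0 + 11×4 + 5×0 + 5×2 + 10×5 = 104
Yellow: 13×1 + 11×1 + 5×2 + 5×1 + 10×3 = 69
Orange: 13×5 + 11×2 + 5×4 + 5×5 + 10×2 = 152
Purple: 13×2 + 11×5 + 5×5 + 5×4 + 10×4 = 166

Purple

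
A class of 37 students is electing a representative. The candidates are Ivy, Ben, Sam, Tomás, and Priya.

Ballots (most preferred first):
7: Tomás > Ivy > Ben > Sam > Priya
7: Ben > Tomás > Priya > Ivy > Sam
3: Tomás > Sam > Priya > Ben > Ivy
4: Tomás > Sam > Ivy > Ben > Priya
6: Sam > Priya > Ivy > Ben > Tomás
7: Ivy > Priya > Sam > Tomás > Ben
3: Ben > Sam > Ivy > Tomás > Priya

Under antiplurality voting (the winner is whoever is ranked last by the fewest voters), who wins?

Last-place votes: Ivy 3, Ben 7, Sam 7, Tomás 6, Priya 14.

Ivy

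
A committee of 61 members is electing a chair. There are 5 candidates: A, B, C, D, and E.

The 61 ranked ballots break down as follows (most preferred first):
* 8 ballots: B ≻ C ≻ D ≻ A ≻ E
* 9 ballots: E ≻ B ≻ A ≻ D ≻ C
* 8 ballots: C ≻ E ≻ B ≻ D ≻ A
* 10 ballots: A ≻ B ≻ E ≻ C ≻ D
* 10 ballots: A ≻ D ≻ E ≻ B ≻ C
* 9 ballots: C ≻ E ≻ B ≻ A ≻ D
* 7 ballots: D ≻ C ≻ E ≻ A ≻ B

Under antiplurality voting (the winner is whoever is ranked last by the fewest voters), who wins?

B

Last-place votes: A 8, B 7, C 19, D 19, E 8.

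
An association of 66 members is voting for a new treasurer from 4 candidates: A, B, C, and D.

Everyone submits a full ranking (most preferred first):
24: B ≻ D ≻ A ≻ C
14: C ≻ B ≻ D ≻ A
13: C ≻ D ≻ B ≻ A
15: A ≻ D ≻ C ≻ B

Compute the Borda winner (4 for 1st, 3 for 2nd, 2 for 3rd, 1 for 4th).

A: 24×2 + 14×1 + 13×1 + 15×4 = 135
B: 24×4 + 14×3 + 13×2 + 15×1 = 179
C: 24×1 + 14×4 + 13×4 + 15×2 = 162
D: 24×3 + 14×2 + 13×3 + 15×3 = 184

D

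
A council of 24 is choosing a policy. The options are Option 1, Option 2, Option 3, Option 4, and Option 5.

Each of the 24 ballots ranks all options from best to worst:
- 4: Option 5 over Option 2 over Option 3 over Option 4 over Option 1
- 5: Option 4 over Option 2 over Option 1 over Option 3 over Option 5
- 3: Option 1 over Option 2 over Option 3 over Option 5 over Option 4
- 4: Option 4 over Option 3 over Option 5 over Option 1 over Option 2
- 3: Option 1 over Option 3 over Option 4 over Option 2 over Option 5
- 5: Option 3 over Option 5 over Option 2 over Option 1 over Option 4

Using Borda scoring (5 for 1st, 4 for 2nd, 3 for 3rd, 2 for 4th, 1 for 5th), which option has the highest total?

Option 1: 4×1 + 5×3 + 3×5 + 4×2 + 3×5 + 5×2 = 67
Option 2: 4×4 + 5×4 + 3×4 + 4×1 + 3×2 + 5×3 = 73
Option 3: 4×3 + 5×2 + 3×3 + 4×4 + 3×4 + 5×5 = 84
Option 4: 4×2 + 5×5 + 3×1 + 4×5 + 3×3 + 5×1 = 70
Option 5: 4×5 + 5×1 + 3×2 + 4×3 + 3×1 + 5×4 = 66

Option 3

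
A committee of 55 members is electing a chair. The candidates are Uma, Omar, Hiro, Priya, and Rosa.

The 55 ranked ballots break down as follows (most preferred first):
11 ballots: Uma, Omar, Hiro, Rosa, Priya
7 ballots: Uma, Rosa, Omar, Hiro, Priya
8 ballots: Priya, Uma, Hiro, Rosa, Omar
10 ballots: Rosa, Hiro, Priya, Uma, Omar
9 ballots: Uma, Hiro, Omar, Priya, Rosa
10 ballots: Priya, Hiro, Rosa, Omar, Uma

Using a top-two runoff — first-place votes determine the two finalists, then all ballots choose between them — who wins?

Round 1 first-place votes: Uma 27, Omar 0, Hiro 0, Priya 18, Rosa 10. Uma and Priya advance.
Runoff: Uma is ranked above Priya on 27 ballots, Priya above Uma on 28.

Priya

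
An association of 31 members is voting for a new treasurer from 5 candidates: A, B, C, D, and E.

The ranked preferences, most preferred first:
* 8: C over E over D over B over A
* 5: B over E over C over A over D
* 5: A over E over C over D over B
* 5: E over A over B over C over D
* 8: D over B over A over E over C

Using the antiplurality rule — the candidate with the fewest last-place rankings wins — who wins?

Last-place votes: A 8, B 5, C 8, D 10, E 0.

E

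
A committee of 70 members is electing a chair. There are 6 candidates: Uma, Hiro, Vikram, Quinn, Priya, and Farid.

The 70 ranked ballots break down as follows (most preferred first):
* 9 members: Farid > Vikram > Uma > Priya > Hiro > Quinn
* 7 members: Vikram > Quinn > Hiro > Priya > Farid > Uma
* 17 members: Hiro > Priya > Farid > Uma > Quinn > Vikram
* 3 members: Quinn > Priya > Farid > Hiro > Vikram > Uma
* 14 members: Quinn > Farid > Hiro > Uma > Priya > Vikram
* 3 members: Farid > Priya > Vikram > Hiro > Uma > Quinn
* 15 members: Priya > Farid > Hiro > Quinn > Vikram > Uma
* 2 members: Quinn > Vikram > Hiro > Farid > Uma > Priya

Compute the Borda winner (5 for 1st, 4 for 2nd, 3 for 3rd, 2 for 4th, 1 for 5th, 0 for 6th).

Uma: 9×3 + 7×0 + 17×2 + 3×0 + 14×2 + 3×1 + 15×0 + 2×1 = 94
Hiro: 9×1 + 7×3 + 17×5 + 3×2 + 14×3 + 3×2 + 15×3 + 2×3 = 220
Vikram: 9×4 + 7×5 + 17×0 + 3×1 + 14×0 + 3×3 + 15×1 + 2×4 = 106
Quinn: 9×0 + 7×4 + 17×1 + 3×5 + 14×5 + 3×0 + 15×2 + 2×5 = 170
Priya: 9×2 + 7×2 + 17×4 + 3×4 + 14×1 + 3×4 + 15×5 + 2×0 = 213
Farid: 9×5 + 7×1 + 17×3 + 3×3 + 14×4 + 3×5 + 15×4 + 2×2 = 247

Farid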